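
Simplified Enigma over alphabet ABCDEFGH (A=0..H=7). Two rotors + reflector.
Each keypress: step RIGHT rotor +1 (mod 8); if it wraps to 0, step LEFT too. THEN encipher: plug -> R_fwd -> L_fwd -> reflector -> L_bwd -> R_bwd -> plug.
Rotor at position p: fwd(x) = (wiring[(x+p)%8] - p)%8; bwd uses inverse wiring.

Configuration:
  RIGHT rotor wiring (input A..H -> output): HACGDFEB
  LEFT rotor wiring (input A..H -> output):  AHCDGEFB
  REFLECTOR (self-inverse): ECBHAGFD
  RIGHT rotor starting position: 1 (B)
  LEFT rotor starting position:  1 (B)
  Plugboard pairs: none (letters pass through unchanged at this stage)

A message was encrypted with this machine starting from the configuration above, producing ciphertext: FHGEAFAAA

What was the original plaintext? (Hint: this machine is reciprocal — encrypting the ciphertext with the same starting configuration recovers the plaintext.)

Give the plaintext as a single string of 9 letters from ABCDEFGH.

Char 1 ('F'): step: R->2, L=1; F->plug->F->R->H->L->H->refl->D->L'->E->R'->B->plug->B
Char 2 ('H'): step: R->3, L=1; H->plug->H->R->H->L->H->refl->D->L'->E->R'->F->plug->F
Char 3 ('G'): step: R->4, L=1; G->plug->G->R->G->L->A->refl->E->L'->F->R'->D->plug->D
Char 4 ('E'): step: R->5, L=1; E->plug->E->R->D->L->F->refl->G->L'->A->R'->A->plug->A
Char 5 ('A'): step: R->6, L=1; A->plug->A->R->G->L->A->refl->E->L'->F->R'->G->plug->G
Char 6 ('F'): step: R->7, L=1; F->plug->F->R->E->L->D->refl->H->L'->H->R'->E->plug->E
Char 7 ('A'): step: R->0, L->2 (L advanced); A->plug->A->R->H->L->F->refl->G->L'->G->R'->D->plug->D
Char 8 ('A'): step: R->1, L=2; A->plug->A->R->H->L->F->refl->G->L'->G->R'->H->plug->H
Char 9 ('A'): step: R->2, L=2; A->plug->A->R->A->L->A->refl->E->L'->C->R'->E->plug->E

Answer: BFDAGEDHE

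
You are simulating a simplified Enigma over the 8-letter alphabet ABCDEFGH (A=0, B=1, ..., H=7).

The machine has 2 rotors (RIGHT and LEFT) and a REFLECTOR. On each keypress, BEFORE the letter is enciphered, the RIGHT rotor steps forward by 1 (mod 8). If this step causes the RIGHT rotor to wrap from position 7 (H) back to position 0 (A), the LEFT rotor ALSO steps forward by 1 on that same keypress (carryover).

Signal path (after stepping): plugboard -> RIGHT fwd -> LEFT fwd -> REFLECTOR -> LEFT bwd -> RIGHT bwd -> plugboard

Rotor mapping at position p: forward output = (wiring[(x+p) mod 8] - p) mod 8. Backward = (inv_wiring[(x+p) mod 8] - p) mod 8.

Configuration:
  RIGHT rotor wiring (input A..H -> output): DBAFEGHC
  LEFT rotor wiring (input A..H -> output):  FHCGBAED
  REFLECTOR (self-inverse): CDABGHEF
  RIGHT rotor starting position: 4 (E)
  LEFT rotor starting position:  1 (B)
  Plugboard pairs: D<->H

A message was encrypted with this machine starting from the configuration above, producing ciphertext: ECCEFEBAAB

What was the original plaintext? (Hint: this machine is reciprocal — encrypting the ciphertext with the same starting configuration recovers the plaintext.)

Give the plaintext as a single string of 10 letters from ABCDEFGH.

Answer: BABCEACGFD

Derivation:
Char 1 ('E'): step: R->5, L=1; E->plug->E->R->E->L->H->refl->F->L'->C->R'->B->plug->B
Char 2 ('C'): step: R->6, L=1; C->plug->C->R->F->L->D->refl->B->L'->B->R'->A->plug->A
Char 3 ('C'): step: R->7, L=1; C->plug->C->R->C->L->F->refl->H->L'->E->R'->B->plug->B
Char 4 ('E'): step: R->0, L->2 (L advanced); E->plug->E->R->E->L->C->refl->A->L'->A->R'->C->plug->C
Char 5 ('F'): step: R->1, L=2; F->plug->F->R->G->L->D->refl->B->L'->F->R'->E->plug->E
Char 6 ('E'): step: R->2, L=2; E->plug->E->R->F->L->B->refl->D->L'->G->R'->A->plug->A
Char 7 ('B'): step: R->3, L=2; B->plug->B->R->B->L->E->refl->G->L'->D->R'->C->plug->C
Char 8 ('A'): step: R->4, L=2; A->plug->A->R->A->L->A->refl->C->L'->E->R'->G->plug->G
Char 9 ('A'): step: R->5, L=2; A->plug->A->R->B->L->E->refl->G->L'->D->R'->F->plug->F
Char 10 ('B'): step: R->6, L=2; B->plug->B->R->E->L->C->refl->A->L'->A->R'->H->plug->D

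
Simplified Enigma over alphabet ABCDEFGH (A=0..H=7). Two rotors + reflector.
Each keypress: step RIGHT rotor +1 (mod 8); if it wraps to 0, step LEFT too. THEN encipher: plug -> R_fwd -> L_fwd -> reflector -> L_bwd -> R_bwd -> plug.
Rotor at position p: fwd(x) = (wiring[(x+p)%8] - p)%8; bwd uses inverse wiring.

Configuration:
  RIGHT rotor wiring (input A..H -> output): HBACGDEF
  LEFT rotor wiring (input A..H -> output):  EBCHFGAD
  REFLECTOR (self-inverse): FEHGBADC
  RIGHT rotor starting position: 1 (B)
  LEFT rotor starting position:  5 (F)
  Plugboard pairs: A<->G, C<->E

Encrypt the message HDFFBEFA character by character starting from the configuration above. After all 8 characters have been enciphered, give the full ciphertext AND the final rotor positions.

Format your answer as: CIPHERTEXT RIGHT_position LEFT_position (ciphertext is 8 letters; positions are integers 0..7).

Answer: ACBGHDDD 1 6

Derivation:
Char 1 ('H'): step: R->2, L=5; H->plug->H->R->H->L->A->refl->F->L'->F->R'->G->plug->A
Char 2 ('D'): step: R->3, L=5; D->plug->D->R->B->L->D->refl->G->L'->C->R'->E->plug->C
Char 3 ('F'): step: R->4, L=5; F->plug->F->R->F->L->F->refl->A->L'->H->R'->B->plug->B
Char 4 ('F'): step: R->5, L=5; F->plug->F->R->D->L->H->refl->C->L'->G->R'->A->plug->G
Char 5 ('B'): step: R->6, L=5; B->plug->B->R->H->L->A->refl->F->L'->F->R'->H->plug->H
Char 6 ('E'): step: R->7, L=5; E->plug->C->R->C->L->G->refl->D->L'->B->R'->D->plug->D
Char 7 ('F'): step: R->0, L->6 (L advanced); F->plug->F->R->D->L->D->refl->G->L'->C->R'->D->plug->D
Char 8 ('A'): step: R->1, L=6; A->plug->G->R->E->L->E->refl->B->L'->F->R'->D->plug->D
Final: ciphertext=ACBGHDDD, RIGHT=1, LEFT=6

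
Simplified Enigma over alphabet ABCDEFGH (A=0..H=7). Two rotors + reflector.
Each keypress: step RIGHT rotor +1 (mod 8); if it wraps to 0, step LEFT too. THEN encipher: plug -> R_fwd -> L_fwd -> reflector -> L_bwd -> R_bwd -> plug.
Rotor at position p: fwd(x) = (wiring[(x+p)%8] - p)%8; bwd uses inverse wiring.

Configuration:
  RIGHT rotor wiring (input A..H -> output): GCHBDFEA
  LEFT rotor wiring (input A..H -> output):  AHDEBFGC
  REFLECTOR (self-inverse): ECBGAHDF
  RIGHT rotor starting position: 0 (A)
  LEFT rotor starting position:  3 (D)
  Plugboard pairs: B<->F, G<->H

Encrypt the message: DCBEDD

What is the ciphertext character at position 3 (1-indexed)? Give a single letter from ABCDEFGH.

Char 1 ('D'): step: R->1, L=3; D->plug->D->R->C->L->C->refl->B->L'->A->R'->C->plug->C
Char 2 ('C'): step: R->2, L=3; C->plug->C->R->B->L->G->refl->D->L'->D->R'->D->plug->D
Char 3 ('B'): step: R->3, L=3; B->plug->F->R->D->L->D->refl->G->L'->B->R'->D->plug->D

D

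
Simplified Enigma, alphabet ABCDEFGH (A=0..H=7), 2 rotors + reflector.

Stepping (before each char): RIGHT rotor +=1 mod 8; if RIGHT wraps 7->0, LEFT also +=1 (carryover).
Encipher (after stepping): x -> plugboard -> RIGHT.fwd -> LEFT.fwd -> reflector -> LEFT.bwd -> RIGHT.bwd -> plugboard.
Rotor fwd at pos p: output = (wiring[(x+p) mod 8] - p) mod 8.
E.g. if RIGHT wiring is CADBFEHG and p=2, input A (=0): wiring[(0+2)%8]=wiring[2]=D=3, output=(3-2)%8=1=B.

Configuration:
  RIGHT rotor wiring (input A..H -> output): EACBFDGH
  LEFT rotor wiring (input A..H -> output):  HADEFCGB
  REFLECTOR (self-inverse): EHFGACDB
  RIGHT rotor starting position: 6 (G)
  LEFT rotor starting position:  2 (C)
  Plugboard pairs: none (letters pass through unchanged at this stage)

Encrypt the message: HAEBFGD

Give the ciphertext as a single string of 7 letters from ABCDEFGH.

Char 1 ('H'): step: R->7, L=2; H->plug->H->R->H->L->G->refl->D->L'->C->R'->E->plug->E
Char 2 ('A'): step: R->0, L->3 (L advanced); A->plug->A->R->E->L->G->refl->D->L'->D->R'->F->plug->F
Char 3 ('E'): step: R->1, L=3; E->plug->E->R->C->L->H->refl->B->L'->A->R'->C->plug->C
Char 4 ('B'): step: R->2, L=3; B->plug->B->R->H->L->A->refl->E->L'->F->R'->F->plug->F
Char 5 ('F'): step: R->3, L=3; F->plug->F->R->B->L->C->refl->F->L'->G->R'->A->plug->A
Char 6 ('G'): step: R->4, L=3; G->plug->G->R->G->L->F->refl->C->L'->B->R'->A->plug->A
Char 7 ('D'): step: R->5, L=3; D->plug->D->R->H->L->A->refl->E->L'->F->R'->F->plug->F

Answer: EFCFAAF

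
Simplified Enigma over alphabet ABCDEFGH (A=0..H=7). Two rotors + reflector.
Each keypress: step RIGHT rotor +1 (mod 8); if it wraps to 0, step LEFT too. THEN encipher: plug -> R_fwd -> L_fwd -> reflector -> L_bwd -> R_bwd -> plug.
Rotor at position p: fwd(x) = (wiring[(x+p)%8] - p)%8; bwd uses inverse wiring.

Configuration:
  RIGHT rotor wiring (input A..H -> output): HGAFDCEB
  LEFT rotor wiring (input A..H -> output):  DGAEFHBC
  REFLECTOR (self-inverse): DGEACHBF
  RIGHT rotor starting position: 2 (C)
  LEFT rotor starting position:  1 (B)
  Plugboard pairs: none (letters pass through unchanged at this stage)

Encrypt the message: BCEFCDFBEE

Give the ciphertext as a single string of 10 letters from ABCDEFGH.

Char 1 ('B'): step: R->3, L=1; B->plug->B->R->A->L->F->refl->H->L'->B->R'->D->plug->D
Char 2 ('C'): step: R->4, L=1; C->plug->C->R->A->L->F->refl->H->L'->B->R'->H->plug->H
Char 3 ('E'): step: R->5, L=1; E->plug->E->R->B->L->H->refl->F->L'->A->R'->G->plug->G
Char 4 ('F'): step: R->6, L=1; F->plug->F->R->H->L->C->refl->E->L'->D->R'->B->plug->B
Char 5 ('C'): step: R->7, L=1; C->plug->C->R->H->L->C->refl->E->L'->D->R'->G->plug->G
Char 6 ('D'): step: R->0, L->2 (L advanced); D->plug->D->R->F->L->A->refl->D->L'->C->R'->F->plug->F
Char 7 ('F'): step: R->1, L=2; F->plug->F->R->D->L->F->refl->H->L'->E->R'->C->plug->C
Char 8 ('B'): step: R->2, L=2; B->plug->B->R->D->L->F->refl->H->L'->E->R'->H->plug->H
Char 9 ('E'): step: R->3, L=2; E->plug->E->R->G->L->B->refl->G->L'->A->R'->B->plug->B
Char 10 ('E'): step: R->4, L=2; E->plug->E->R->D->L->F->refl->H->L'->E->R'->G->plug->G

Answer: DHGBGFCHBG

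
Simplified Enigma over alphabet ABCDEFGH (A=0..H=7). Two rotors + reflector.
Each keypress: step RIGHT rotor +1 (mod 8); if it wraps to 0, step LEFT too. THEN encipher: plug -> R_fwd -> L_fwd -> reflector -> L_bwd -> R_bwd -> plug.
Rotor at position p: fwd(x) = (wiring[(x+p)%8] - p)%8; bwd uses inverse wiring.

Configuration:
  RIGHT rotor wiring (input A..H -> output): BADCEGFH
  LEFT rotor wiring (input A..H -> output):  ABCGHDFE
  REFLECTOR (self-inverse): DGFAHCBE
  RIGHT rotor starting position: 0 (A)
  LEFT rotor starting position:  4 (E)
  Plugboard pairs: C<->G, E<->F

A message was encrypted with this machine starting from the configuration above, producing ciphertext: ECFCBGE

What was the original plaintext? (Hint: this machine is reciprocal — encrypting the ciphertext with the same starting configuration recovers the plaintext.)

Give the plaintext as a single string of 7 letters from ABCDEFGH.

Answer: GEBFFHC

Derivation:
Char 1 ('E'): step: R->1, L=4; E->plug->F->R->E->L->E->refl->H->L'->B->R'->C->plug->G
Char 2 ('C'): step: R->2, L=4; C->plug->G->R->H->L->C->refl->F->L'->F->R'->F->plug->E
Char 3 ('F'): step: R->3, L=4; F->plug->E->R->E->L->E->refl->H->L'->B->R'->B->plug->B
Char 4 ('C'): step: R->4, L=4; C->plug->G->R->H->L->C->refl->F->L'->F->R'->E->plug->F
Char 5 ('B'): step: R->5, L=4; B->plug->B->R->A->L->D->refl->A->L'->D->R'->E->plug->F
Char 6 ('G'): step: R->6, L=4; G->plug->C->R->D->L->A->refl->D->L'->A->R'->H->plug->H
Char 7 ('E'): step: R->7, L=4; E->plug->F->R->F->L->F->refl->C->L'->H->R'->G->plug->C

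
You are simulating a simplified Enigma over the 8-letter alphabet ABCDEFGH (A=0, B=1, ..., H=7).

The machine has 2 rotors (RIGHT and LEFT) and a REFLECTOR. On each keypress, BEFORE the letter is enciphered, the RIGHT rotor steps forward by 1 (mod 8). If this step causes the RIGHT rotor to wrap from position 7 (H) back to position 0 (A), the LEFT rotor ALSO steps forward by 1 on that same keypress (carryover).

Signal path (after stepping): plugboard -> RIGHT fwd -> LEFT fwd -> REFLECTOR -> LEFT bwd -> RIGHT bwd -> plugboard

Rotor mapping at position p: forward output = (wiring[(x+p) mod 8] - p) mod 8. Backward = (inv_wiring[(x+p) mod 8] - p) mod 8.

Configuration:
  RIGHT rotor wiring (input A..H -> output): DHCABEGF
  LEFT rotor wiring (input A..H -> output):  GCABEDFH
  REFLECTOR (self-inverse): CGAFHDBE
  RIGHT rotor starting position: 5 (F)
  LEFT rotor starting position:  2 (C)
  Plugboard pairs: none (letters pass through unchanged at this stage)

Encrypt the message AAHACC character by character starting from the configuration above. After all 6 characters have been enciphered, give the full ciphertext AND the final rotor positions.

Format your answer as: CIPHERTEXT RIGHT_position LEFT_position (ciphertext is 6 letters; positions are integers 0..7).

Answer: GEBGHF 3 3

Derivation:
Char 1 ('A'): step: R->6, L=2; A->plug->A->R->A->L->G->refl->B->L'->D->R'->G->plug->G
Char 2 ('A'): step: R->7, L=2; A->plug->A->R->G->L->E->refl->H->L'->B->R'->E->plug->E
Char 3 ('H'): step: R->0, L->3 (L advanced); H->plug->H->R->F->L->D->refl->F->L'->H->R'->B->plug->B
Char 4 ('A'): step: R->1, L=3; A->plug->A->R->G->L->H->refl->E->L'->E->R'->G->plug->G
Char 5 ('C'): step: R->2, L=3; C->plug->C->R->H->L->F->refl->D->L'->F->R'->H->plug->H
Char 6 ('C'): step: R->3, L=3; C->plug->C->R->B->L->B->refl->G->L'->A->R'->F->plug->F
Final: ciphertext=GEBGHF, RIGHT=3, LEFT=3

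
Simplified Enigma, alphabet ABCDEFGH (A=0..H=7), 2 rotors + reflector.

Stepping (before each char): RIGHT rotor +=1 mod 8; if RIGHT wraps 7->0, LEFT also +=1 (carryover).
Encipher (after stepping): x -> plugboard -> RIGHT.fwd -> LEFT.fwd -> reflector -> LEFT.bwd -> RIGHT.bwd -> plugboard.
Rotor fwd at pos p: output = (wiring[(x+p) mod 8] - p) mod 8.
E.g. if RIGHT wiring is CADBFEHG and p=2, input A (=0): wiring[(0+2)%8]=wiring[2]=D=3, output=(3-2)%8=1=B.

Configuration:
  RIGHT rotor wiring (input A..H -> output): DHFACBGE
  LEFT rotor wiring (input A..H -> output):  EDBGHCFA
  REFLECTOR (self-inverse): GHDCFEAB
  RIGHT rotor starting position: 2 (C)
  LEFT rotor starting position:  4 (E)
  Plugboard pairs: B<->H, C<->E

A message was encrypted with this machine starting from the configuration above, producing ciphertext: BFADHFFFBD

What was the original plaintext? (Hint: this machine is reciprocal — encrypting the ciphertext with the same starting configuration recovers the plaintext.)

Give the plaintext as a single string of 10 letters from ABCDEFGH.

Char 1 ('B'): step: R->3, L=4; B->plug->H->R->C->L->B->refl->H->L'->F->R'->A->plug->A
Char 2 ('F'): step: R->4, L=4; F->plug->F->R->D->L->E->refl->F->L'->G->R'->A->plug->A
Char 3 ('A'): step: R->5, L=4; A->plug->A->R->E->L->A->refl->G->L'->B->R'->B->plug->H
Char 4 ('D'): step: R->6, L=4; D->plug->D->R->B->L->G->refl->A->L'->E->R'->G->plug->G
Char 5 ('H'): step: R->7, L=4; H->plug->B->R->E->L->A->refl->G->L'->B->R'->E->plug->C
Char 6 ('F'): step: R->0, L->5 (L advanced); F->plug->F->R->B->L->A->refl->G->L'->E->R'->H->plug->B
Char 7 ('F'): step: R->1, L=5; F->plug->F->R->F->L->E->refl->F->L'->A->R'->E->plug->C
Char 8 ('F'): step: R->2, L=5; F->plug->F->R->C->L->D->refl->C->L'->H->R'->D->plug->D
Char 9 ('B'): step: R->3, L=5; B->plug->H->R->C->L->D->refl->C->L'->H->R'->B->plug->H
Char 10 ('D'): step: R->4, L=5; D->plug->D->R->A->L->F->refl->E->L'->F->R'->B->plug->H

Answer: AAHGCBCDHH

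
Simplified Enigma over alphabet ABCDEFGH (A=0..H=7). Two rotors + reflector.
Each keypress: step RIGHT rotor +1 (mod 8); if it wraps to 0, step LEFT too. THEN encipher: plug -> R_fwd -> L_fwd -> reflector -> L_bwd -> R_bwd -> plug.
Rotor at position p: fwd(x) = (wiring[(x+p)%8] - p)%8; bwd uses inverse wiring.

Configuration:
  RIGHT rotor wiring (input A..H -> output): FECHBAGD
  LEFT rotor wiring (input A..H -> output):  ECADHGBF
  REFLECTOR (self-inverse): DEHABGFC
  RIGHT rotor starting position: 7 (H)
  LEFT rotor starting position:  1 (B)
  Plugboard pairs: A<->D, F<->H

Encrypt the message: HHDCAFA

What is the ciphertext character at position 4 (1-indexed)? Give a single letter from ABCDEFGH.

Char 1 ('H'): step: R->0, L->2 (L advanced); H->plug->F->R->A->L->G->refl->F->L'->C->R'->C->plug->C
Char 2 ('H'): step: R->1, L=2; H->plug->F->R->F->L->D->refl->A->L'->H->R'->E->plug->E
Char 3 ('D'): step: R->2, L=2; D->plug->A->R->A->L->G->refl->F->L'->C->R'->H->plug->F
Char 4 ('C'): step: R->3, L=2; C->plug->C->R->F->L->D->refl->A->L'->H->R'->H->plug->F

F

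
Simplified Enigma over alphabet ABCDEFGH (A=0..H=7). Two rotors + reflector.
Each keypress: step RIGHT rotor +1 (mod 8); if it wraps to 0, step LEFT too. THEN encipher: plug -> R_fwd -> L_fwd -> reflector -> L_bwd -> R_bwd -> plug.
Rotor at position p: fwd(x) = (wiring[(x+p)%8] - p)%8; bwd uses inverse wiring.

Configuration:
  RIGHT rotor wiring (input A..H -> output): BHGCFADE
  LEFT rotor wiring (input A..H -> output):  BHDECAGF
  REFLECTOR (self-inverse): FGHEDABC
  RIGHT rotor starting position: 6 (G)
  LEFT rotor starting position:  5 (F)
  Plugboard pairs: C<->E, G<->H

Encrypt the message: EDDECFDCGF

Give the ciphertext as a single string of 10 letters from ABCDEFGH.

Char 1 ('E'): step: R->7, L=5; E->plug->C->R->A->L->D->refl->E->L'->D->R'->E->plug->C
Char 2 ('D'): step: R->0, L->6 (L advanced); D->plug->D->R->C->L->D->refl->E->L'->G->R'->C->plug->E
Char 3 ('D'): step: R->1, L=6; D->plug->D->R->E->L->F->refl->A->L'->A->R'->H->plug->G
Char 4 ('E'): step: R->2, L=6; E->plug->C->R->D->L->B->refl->G->L'->F->R'->H->plug->G
Char 5 ('C'): step: R->3, L=6; C->plug->E->R->B->L->H->refl->C->L'->H->R'->A->plug->A
Char 6 ('F'): step: R->4, L=6; F->plug->F->R->D->L->B->refl->G->L'->F->R'->E->plug->C
Char 7 ('D'): step: R->5, L=6; D->plug->D->R->E->L->F->refl->A->L'->A->R'->H->plug->G
Char 8 ('C'): step: R->6, L=6; C->plug->E->R->A->L->A->refl->F->L'->E->R'->F->plug->F
Char 9 ('G'): step: R->7, L=6; G->plug->H->R->E->L->F->refl->A->L'->A->R'->C->plug->E
Char 10 ('F'): step: R->0, L->7 (L advanced); F->plug->F->R->A->L->G->refl->B->L'->G->R'->C->plug->E

Answer: CEGGACGFEE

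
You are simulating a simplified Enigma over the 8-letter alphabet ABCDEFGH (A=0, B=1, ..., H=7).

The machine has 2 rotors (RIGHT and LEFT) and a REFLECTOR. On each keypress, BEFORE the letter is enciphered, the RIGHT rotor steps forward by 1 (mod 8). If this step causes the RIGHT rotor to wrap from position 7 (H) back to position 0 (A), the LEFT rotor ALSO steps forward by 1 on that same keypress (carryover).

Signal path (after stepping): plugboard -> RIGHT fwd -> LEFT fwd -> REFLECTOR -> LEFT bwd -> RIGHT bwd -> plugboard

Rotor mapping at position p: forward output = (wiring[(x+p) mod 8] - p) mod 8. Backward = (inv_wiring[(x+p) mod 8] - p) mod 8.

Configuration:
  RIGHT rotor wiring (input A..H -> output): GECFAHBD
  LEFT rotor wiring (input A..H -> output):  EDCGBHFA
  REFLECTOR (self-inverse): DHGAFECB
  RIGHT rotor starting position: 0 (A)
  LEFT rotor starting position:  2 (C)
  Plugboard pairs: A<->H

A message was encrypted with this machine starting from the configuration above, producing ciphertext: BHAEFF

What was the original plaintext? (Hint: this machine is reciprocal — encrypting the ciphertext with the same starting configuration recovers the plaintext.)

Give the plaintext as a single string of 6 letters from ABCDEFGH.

Answer: HGHDCG

Derivation:
Char 1 ('B'): step: R->1, L=2; B->plug->B->R->B->L->E->refl->F->L'->D->R'->A->plug->H
Char 2 ('H'): step: R->2, L=2; H->plug->A->R->A->L->A->refl->D->L'->E->R'->G->plug->G
Char 3 ('A'): step: R->3, L=2; A->plug->H->R->H->L->B->refl->H->L'->C->R'->A->plug->H
Char 4 ('E'): step: R->4, L=2; E->plug->E->R->C->L->H->refl->B->L'->H->R'->D->plug->D
Char 5 ('F'): step: R->5, L=2; F->plug->F->R->F->L->G->refl->C->L'->G->R'->C->plug->C
Char 6 ('F'): step: R->6, L=2; F->plug->F->R->H->L->B->refl->H->L'->C->R'->G->plug->G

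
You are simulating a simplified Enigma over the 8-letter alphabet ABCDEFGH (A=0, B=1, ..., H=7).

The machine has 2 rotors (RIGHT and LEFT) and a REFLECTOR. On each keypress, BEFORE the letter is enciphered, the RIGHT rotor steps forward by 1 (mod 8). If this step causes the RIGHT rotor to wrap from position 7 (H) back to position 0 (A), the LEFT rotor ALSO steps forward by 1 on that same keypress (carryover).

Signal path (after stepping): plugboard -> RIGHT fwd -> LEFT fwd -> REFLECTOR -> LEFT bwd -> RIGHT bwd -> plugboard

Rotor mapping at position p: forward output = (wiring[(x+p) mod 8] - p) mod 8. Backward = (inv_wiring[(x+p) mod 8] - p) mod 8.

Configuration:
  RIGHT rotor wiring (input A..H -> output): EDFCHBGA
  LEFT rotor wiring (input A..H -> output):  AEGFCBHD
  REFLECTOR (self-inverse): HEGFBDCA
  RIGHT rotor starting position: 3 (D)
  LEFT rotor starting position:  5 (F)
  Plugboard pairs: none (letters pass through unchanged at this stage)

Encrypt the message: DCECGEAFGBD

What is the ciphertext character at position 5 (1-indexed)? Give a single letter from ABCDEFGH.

Char 1 ('D'): step: R->4, L=5; D->plug->D->R->E->L->H->refl->A->L'->G->R'->H->plug->H
Char 2 ('C'): step: R->5, L=5; C->plug->C->R->D->L->D->refl->F->L'->H->R'->D->plug->D
Char 3 ('E'): step: R->6, L=5; E->plug->E->R->H->L->F->refl->D->L'->D->R'->H->plug->H
Char 4 ('C'): step: R->7, L=5; C->plug->C->R->E->L->H->refl->A->L'->G->R'->D->plug->D
Char 5 ('G'): step: R->0, L->6 (L advanced); G->plug->G->R->G->L->E->refl->B->L'->A->R'->H->plug->H

H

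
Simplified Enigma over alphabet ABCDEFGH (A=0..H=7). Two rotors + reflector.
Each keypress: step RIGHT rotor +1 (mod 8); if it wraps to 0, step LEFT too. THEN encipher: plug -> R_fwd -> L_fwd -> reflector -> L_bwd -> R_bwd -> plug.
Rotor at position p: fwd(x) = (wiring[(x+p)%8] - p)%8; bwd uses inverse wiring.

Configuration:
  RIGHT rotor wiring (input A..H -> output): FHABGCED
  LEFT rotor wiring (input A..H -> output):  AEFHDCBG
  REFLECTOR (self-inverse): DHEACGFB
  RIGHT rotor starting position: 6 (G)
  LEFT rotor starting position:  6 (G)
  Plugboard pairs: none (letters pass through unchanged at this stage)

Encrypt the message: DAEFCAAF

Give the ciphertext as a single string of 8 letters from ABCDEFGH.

Char 1 ('D'): step: R->7, L=6; D->plug->D->R->B->L->A->refl->D->L'->A->R'->C->plug->C
Char 2 ('A'): step: R->0, L->7 (L advanced); A->plug->A->R->F->L->E->refl->C->L'->H->R'->B->plug->B
Char 3 ('E'): step: R->1, L=7; E->plug->E->R->B->L->B->refl->H->L'->A->R'->C->plug->C
Char 4 ('F'): step: R->2, L=7; F->plug->F->R->B->L->B->refl->H->L'->A->R'->D->plug->D
Char 5 ('C'): step: R->3, L=7; C->plug->C->R->H->L->C->refl->E->L'->F->R'->H->plug->H
Char 6 ('A'): step: R->4, L=7; A->plug->A->R->C->L->F->refl->G->L'->D->R'->F->plug->F
Char 7 ('A'): step: R->5, L=7; A->plug->A->R->F->L->E->refl->C->L'->H->R'->B->plug->B
Char 8 ('F'): step: R->6, L=7; F->plug->F->R->D->L->G->refl->F->L'->C->R'->E->plug->E

Answer: CBCDHFBE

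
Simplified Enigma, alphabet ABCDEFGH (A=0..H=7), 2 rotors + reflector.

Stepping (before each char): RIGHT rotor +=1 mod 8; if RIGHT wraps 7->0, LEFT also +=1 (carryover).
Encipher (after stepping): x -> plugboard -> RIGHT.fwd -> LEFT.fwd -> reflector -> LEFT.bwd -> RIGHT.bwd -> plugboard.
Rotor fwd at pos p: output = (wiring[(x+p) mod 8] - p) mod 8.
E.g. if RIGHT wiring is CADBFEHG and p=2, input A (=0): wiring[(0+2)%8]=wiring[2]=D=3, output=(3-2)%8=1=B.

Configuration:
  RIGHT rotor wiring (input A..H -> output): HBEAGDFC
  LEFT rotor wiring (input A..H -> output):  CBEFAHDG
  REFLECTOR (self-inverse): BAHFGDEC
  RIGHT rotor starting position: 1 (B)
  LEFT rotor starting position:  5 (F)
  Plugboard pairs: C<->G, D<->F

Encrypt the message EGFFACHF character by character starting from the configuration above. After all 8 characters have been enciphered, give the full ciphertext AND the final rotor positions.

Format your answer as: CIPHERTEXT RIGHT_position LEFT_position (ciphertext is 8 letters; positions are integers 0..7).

Char 1 ('E'): step: R->2, L=5; E->plug->E->R->D->L->F->refl->D->L'->H->R'->H->plug->H
Char 2 ('G'): step: R->3, L=5; G->plug->C->R->A->L->C->refl->H->L'->F->R'->A->plug->A
Char 3 ('F'): step: R->4, L=5; F->plug->D->R->G->L->A->refl->B->L'->C->R'->A->plug->A
Char 4 ('F'): step: R->5, L=5; F->plug->D->R->C->L->B->refl->A->L'->G->R'->A->plug->A
Char 5 ('A'): step: R->6, L=5; A->plug->A->R->H->L->D->refl->F->L'->D->R'->D->plug->F
Char 6 ('C'): step: R->7, L=5; C->plug->G->R->E->L->E->refl->G->L'->B->R'->E->plug->E
Char 7 ('H'): step: R->0, L->6 (L advanced); H->plug->H->R->C->L->E->refl->G->L'->E->R'->C->plug->G
Char 8 ('F'): step: R->1, L=6; F->plug->D->R->F->L->H->refl->C->L'->G->R'->H->plug->H
Final: ciphertext=HAAAFEGH, RIGHT=1, LEFT=6

Answer: HAAAFEGH 1 6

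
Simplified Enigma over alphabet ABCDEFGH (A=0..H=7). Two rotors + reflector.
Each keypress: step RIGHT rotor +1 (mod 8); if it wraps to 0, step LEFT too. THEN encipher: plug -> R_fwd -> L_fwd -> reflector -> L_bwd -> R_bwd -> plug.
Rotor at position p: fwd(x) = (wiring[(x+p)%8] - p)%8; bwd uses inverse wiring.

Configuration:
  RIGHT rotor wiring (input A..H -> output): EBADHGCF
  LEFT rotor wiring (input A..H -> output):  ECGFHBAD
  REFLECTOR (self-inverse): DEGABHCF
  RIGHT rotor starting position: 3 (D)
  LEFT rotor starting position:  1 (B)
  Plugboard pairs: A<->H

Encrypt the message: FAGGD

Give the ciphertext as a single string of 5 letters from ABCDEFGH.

Answer: DCFEG

Derivation:
Char 1 ('F'): step: R->4, L=1; F->plug->F->R->F->L->H->refl->F->L'->B->R'->D->plug->D
Char 2 ('A'): step: R->5, L=1; A->plug->H->R->C->L->E->refl->B->L'->A->R'->C->plug->C
Char 3 ('G'): step: R->6, L=1; G->plug->G->R->B->L->F->refl->H->L'->F->R'->F->plug->F
Char 4 ('G'): step: R->7, L=1; G->plug->G->R->H->L->D->refl->A->L'->E->R'->E->plug->E
Char 5 ('D'): step: R->0, L->2 (L advanced); D->plug->D->R->D->L->H->refl->F->L'->C->R'->G->plug->G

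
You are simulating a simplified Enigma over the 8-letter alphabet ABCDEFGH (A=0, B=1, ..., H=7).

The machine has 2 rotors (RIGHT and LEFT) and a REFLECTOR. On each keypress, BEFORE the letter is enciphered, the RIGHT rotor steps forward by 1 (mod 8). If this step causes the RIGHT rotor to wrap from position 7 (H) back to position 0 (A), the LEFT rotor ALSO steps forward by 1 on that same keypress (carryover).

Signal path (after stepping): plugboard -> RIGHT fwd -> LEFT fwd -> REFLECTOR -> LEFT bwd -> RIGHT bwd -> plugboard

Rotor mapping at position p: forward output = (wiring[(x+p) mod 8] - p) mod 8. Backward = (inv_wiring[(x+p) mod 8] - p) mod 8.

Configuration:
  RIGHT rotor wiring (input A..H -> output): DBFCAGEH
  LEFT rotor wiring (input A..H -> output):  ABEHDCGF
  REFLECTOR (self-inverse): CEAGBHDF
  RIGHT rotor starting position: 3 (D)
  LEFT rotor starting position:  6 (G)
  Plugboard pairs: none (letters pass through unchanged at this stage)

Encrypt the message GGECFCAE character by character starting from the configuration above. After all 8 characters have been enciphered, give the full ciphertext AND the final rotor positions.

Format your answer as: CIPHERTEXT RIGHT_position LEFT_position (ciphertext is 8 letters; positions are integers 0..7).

Char 1 ('G'): step: R->4, L=6; G->plug->G->R->B->L->H->refl->F->L'->G->R'->H->plug->H
Char 2 ('G'): step: R->5, L=6; G->plug->G->R->F->L->B->refl->E->L'->H->R'->B->plug->B
Char 3 ('E'): step: R->6, L=6; E->plug->E->R->H->L->E->refl->B->L'->F->R'->C->plug->C
Char 4 ('C'): step: R->7, L=6; C->plug->C->R->C->L->C->refl->A->L'->A->R'->A->plug->A
Char 5 ('F'): step: R->0, L->7 (L advanced); F->plug->F->R->G->L->D->refl->G->L'->A->R'->E->plug->E
Char 6 ('C'): step: R->1, L=7; C->plug->C->R->B->L->B->refl->E->L'->F->R'->E->plug->E
Char 7 ('A'): step: R->2, L=7; A->plug->A->R->D->L->F->refl->H->L'->H->R'->H->plug->H
Char 8 ('E'): step: R->3, L=7; E->plug->E->R->E->L->A->refl->C->L'->C->R'->H->plug->H
Final: ciphertext=HBCAEEHH, RIGHT=3, LEFT=7

Answer: HBCAEEHH 3 7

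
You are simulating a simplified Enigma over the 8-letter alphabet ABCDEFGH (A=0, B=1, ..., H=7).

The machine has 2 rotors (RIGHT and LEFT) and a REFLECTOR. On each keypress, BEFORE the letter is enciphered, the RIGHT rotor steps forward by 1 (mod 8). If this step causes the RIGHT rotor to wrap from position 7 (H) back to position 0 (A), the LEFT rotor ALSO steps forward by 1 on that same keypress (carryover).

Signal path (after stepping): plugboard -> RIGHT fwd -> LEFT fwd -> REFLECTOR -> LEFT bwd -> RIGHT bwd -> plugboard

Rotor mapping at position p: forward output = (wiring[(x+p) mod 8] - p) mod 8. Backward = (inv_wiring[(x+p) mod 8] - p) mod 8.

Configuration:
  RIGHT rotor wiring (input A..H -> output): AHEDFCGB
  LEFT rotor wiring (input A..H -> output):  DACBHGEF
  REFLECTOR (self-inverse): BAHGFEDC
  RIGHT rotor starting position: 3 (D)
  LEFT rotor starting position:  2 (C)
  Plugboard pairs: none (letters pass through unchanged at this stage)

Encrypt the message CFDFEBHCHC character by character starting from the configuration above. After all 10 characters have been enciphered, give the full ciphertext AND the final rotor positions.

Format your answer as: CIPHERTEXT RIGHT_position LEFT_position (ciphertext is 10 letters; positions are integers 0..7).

Answer: FAHCDFCGEF 5 3

Derivation:
Char 1 ('C'): step: R->4, L=2; C->plug->C->R->C->L->F->refl->E->L'->D->R'->F->plug->F
Char 2 ('F'): step: R->5, L=2; F->plug->F->R->H->L->G->refl->D->L'->F->R'->A->plug->A
Char 3 ('D'): step: R->6, L=2; D->plug->D->R->B->L->H->refl->C->L'->E->R'->H->plug->H
Char 4 ('F'): step: R->7, L=2; F->plug->F->R->G->L->B->refl->A->L'->A->R'->C->plug->C
Char 5 ('E'): step: R->0, L->3 (L advanced); E->plug->E->R->F->L->A->refl->B->L'->D->R'->D->plug->D
Char 6 ('B'): step: R->1, L=3; B->plug->B->R->D->L->B->refl->A->L'->F->R'->F->plug->F
Char 7 ('H'): step: R->2, L=3; H->plug->H->R->F->L->A->refl->B->L'->D->R'->C->plug->C
Char 8 ('C'): step: R->3, L=3; C->plug->C->R->H->L->H->refl->C->L'->E->R'->G->plug->G
Char 9 ('H'): step: R->4, L=3; H->plug->H->R->H->L->H->refl->C->L'->E->R'->E->plug->E
Char 10 ('C'): step: R->5, L=3; C->plug->C->R->E->L->C->refl->H->L'->H->R'->F->plug->F
Final: ciphertext=FAHCDFCGEF, RIGHT=5, LEFT=3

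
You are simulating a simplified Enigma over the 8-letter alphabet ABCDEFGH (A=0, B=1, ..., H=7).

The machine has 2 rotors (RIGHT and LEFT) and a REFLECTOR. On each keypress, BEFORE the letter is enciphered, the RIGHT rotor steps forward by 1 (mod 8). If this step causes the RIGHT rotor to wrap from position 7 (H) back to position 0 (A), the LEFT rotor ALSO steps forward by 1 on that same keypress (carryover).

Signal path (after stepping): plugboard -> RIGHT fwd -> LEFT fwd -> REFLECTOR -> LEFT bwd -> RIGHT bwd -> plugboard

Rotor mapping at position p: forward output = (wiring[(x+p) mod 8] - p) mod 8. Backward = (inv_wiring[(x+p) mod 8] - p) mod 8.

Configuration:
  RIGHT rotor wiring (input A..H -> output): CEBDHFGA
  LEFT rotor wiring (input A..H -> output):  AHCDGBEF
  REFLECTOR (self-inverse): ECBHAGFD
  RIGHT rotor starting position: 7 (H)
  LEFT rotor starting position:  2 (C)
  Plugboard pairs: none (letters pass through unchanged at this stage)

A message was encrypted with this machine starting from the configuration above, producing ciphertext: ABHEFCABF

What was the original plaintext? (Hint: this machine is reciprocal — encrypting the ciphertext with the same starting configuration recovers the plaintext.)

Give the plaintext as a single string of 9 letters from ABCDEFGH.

Char 1 ('A'): step: R->0, L->3 (L advanced); A->plug->A->R->C->L->G->refl->F->L'->F->R'->F->plug->F
Char 2 ('B'): step: R->1, L=3; B->plug->B->R->A->L->A->refl->E->L'->G->R'->D->plug->D
Char 3 ('H'): step: R->2, L=3; H->plug->H->R->C->L->G->refl->F->L'->F->R'->C->plug->C
Char 4 ('E'): step: R->3, L=3; E->plug->E->R->F->L->F->refl->G->L'->C->R'->C->plug->C
Char 5 ('F'): step: R->4, L=3; F->plug->F->R->A->L->A->refl->E->L'->G->R'->E->plug->E
Char 6 ('C'): step: R->5, L=3; C->plug->C->R->D->L->B->refl->C->L'->E->R'->F->plug->F
Char 7 ('A'): step: R->6, L=3; A->plug->A->R->A->L->A->refl->E->L'->G->R'->D->plug->D
Char 8 ('B'): step: R->7, L=3; B->plug->B->R->D->L->B->refl->C->L'->E->R'->E->plug->E
Char 9 ('F'): step: R->0, L->4 (L advanced); F->plug->F->R->F->L->D->refl->H->L'->H->R'->E->plug->E

Answer: FDCCEFDEE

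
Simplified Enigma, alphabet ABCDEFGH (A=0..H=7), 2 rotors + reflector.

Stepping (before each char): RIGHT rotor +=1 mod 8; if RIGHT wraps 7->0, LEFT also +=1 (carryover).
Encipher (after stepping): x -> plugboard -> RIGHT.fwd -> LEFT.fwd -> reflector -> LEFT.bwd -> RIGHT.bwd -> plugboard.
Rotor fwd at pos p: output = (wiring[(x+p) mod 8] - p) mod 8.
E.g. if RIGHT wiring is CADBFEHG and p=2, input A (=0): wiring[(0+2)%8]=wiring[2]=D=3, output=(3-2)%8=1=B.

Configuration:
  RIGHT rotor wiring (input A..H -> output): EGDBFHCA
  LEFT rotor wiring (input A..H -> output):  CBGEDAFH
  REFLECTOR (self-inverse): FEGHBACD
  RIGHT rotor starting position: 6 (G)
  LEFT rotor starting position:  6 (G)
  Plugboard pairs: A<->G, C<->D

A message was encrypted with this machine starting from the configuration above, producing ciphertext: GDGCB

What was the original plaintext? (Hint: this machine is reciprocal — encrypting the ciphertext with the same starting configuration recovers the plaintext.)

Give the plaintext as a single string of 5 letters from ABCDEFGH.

Answer: ECEFC

Derivation:
Char 1 ('G'): step: R->7, L=6; G->plug->A->R->B->L->B->refl->E->L'->C->R'->E->plug->E
Char 2 ('D'): step: R->0, L->7 (L advanced); D->plug->C->R->D->L->H->refl->D->L'->B->R'->D->plug->C
Char 3 ('G'): step: R->1, L=7; G->plug->A->R->F->L->E->refl->B->L'->G->R'->E->plug->E
Char 4 ('C'): step: R->2, L=7; C->plug->D->R->F->L->E->refl->B->L'->G->R'->F->plug->F
Char 5 ('B'): step: R->3, L=7; B->plug->B->R->C->L->C->refl->G->L'->H->R'->D->plug->C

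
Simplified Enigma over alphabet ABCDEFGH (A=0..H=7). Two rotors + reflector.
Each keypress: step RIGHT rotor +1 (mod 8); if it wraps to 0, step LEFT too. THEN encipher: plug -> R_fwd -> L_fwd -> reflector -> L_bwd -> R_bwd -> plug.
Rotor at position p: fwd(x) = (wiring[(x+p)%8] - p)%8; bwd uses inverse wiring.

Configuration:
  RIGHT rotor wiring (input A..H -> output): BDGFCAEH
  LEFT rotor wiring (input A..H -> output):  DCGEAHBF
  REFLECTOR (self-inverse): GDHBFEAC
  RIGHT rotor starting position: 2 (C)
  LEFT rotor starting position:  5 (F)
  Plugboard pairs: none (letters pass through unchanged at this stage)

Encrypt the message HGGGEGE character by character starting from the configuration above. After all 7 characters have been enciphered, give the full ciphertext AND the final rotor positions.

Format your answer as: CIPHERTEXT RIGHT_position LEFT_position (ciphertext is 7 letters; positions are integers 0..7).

Answer: ADEBADH 1 6

Derivation:
Char 1 ('H'): step: R->3, L=5; H->plug->H->R->D->L->G->refl->A->L'->C->R'->A->plug->A
Char 2 ('G'): step: R->4, L=5; G->plug->G->R->C->L->A->refl->G->L'->D->R'->D->plug->D
Char 3 ('G'): step: R->5, L=5; G->plug->G->R->A->L->C->refl->H->L'->G->R'->E->plug->E
Char 4 ('G'): step: R->6, L=5; G->plug->G->R->E->L->F->refl->E->L'->B->R'->B->plug->B
Char 5 ('E'): step: R->7, L=5; E->plug->E->R->G->L->H->refl->C->L'->A->R'->A->plug->A
Char 6 ('G'): step: R->0, L->6 (L advanced); G->plug->G->R->E->L->A->refl->G->L'->F->R'->D->plug->D
Char 7 ('E'): step: R->1, L=6; E->plug->E->R->H->L->B->refl->D->L'->A->R'->H->plug->H
Final: ciphertext=ADEBADH, RIGHT=1, LEFT=6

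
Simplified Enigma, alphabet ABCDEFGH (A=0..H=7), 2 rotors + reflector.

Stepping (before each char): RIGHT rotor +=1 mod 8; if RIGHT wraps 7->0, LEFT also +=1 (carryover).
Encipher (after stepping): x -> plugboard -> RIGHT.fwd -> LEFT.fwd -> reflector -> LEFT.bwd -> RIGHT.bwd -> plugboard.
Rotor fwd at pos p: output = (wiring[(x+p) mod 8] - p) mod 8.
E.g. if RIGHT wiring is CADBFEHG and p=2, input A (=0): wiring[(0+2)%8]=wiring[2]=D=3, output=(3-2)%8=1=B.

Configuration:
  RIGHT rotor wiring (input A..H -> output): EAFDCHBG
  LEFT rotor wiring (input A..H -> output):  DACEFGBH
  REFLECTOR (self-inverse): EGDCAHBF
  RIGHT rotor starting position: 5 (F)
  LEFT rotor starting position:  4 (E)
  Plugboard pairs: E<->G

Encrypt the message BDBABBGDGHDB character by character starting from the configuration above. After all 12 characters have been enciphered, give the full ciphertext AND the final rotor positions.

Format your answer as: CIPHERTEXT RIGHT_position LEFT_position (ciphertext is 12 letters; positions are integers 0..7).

Char 1 ('B'): step: R->6, L=4; B->plug->B->R->A->L->B->refl->G->L'->G->R'->C->plug->C
Char 2 ('D'): step: R->7, L=4; D->plug->D->R->G->L->G->refl->B->L'->A->R'->G->plug->E
Char 3 ('B'): step: R->0, L->5 (L advanced); B->plug->B->R->A->L->B->refl->G->L'->D->R'->D->plug->D
Char 4 ('A'): step: R->1, L=5; A->plug->A->R->H->L->A->refl->E->L'->B->R'->D->plug->D
Char 5 ('B'): step: R->2, L=5; B->plug->B->R->B->L->E->refl->A->L'->H->R'->E->plug->G
Char 6 ('B'): step: R->3, L=5; B->plug->B->R->H->L->A->refl->E->L'->B->R'->F->plug->F
Char 7 ('G'): step: R->4, L=5; G->plug->E->R->A->L->B->refl->G->L'->D->R'->B->plug->B
Char 8 ('D'): step: R->5, L=5; D->plug->D->R->H->L->A->refl->E->L'->B->R'->C->plug->C
Char 9 ('G'): step: R->6, L=5; G->plug->E->R->H->L->A->refl->E->L'->B->R'->H->plug->H
Char 10 ('H'): step: R->7, L=5; H->plug->H->R->C->L->C->refl->D->L'->E->R'->E->plug->G
Char 11 ('D'): step: R->0, L->6 (L advanced); D->plug->D->R->D->L->C->refl->D->L'->A->R'->B->plug->B
Char 12 ('B'): step: R->1, L=6; B->plug->B->R->E->L->E->refl->A->L'->H->R'->A->plug->A
Final: ciphertext=CEDDGFBCHGBA, RIGHT=1, LEFT=6

Answer: CEDDGFBCHGBA 1 6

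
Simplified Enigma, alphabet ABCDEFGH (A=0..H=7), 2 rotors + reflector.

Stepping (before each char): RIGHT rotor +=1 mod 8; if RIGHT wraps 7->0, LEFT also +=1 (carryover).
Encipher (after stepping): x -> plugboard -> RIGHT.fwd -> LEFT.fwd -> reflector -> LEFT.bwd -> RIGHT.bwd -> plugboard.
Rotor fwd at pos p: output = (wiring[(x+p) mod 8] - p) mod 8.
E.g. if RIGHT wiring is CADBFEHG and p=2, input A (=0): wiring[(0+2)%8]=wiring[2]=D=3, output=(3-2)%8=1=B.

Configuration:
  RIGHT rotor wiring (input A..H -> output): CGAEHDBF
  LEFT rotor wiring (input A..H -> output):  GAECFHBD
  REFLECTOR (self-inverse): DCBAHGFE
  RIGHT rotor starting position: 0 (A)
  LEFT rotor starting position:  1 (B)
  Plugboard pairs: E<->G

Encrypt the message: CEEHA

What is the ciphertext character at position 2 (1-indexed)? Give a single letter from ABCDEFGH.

Char 1 ('C'): step: R->1, L=1; C->plug->C->R->D->L->E->refl->H->L'->A->R'->F->plug->F
Char 2 ('E'): step: R->2, L=1; E->plug->G->R->A->L->H->refl->E->L'->D->R'->F->plug->F

F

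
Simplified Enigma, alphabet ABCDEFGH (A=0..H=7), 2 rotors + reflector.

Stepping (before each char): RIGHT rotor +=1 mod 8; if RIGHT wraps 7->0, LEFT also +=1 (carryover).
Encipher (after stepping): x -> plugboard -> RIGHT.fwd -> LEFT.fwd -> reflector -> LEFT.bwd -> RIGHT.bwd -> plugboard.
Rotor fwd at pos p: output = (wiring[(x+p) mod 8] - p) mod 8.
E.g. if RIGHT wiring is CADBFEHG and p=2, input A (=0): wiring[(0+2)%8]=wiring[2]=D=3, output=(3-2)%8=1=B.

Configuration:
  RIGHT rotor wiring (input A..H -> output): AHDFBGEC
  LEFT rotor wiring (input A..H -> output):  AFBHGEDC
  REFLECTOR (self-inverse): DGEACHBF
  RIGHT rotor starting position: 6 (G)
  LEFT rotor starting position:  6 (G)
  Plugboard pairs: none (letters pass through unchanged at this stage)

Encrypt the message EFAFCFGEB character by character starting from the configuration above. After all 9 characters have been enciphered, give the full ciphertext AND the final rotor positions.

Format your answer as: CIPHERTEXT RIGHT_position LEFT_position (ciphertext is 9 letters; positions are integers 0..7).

Answer: DDEDEGHAF 7 7

Derivation:
Char 1 ('E'): step: R->7, L=6; E->plug->E->R->G->L->A->refl->D->L'->E->R'->D->plug->D
Char 2 ('F'): step: R->0, L->7 (L advanced); F->plug->F->R->G->L->F->refl->H->L'->F->R'->D->plug->D
Char 3 ('A'): step: R->1, L=7; A->plug->A->R->G->L->F->refl->H->L'->F->R'->E->plug->E
Char 4 ('F'): step: R->2, L=7; F->plug->F->R->A->L->D->refl->A->L'->E->R'->D->plug->D
Char 5 ('C'): step: R->3, L=7; C->plug->C->R->D->L->C->refl->E->L'->H->R'->E->plug->E
Char 6 ('F'): step: R->4, L=7; F->plug->F->R->D->L->C->refl->E->L'->H->R'->G->plug->G
Char 7 ('G'): step: R->5, L=7; G->plug->G->R->A->L->D->refl->A->L'->E->R'->H->plug->H
Char 8 ('E'): step: R->6, L=7; E->plug->E->R->F->L->H->refl->F->L'->G->R'->A->plug->A
Char 9 ('B'): step: R->7, L=7; B->plug->B->R->B->L->B->refl->G->L'->C->R'->F->plug->F
Final: ciphertext=DDEDEGHAF, RIGHT=7, LEFT=7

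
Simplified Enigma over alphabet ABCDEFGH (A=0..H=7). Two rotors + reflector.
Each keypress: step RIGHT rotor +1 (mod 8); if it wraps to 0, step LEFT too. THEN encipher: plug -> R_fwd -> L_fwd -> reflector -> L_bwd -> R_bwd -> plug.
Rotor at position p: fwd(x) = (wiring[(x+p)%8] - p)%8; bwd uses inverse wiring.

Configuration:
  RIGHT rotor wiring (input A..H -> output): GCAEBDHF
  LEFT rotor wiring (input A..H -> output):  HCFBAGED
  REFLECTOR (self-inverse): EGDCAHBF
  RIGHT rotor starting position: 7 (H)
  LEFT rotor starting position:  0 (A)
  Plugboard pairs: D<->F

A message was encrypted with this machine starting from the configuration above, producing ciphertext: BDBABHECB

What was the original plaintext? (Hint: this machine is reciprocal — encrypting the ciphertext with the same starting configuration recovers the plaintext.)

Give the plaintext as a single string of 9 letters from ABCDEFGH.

Answer: EHFEHDAGH

Derivation:
Char 1 ('B'): step: R->0, L->1 (L advanced); B->plug->B->R->C->L->A->refl->E->L'->B->R'->E->plug->E
Char 2 ('D'): step: R->1, L=1; D->plug->F->R->G->L->C->refl->D->L'->F->R'->H->plug->H
Char 3 ('B'): step: R->2, L=1; B->plug->B->R->C->L->A->refl->E->L'->B->R'->D->plug->F
Char 4 ('A'): step: R->3, L=1; A->plug->A->R->B->L->E->refl->A->L'->C->R'->E->plug->E
Char 5 ('B'): step: R->4, L=1; B->plug->B->R->H->L->G->refl->B->L'->A->R'->H->plug->H
Char 6 ('H'): step: R->5, L=1; H->plug->H->R->E->L->F->refl->H->L'->D->R'->F->plug->D
Char 7 ('E'): step: R->6, L=1; E->plug->E->R->C->L->A->refl->E->L'->B->R'->A->plug->A
Char 8 ('C'): step: R->7, L=1; C->plug->C->R->D->L->H->refl->F->L'->E->R'->G->plug->G
Char 9 ('B'): step: R->0, L->2 (L advanced); B->plug->B->R->C->L->G->refl->B->L'->F->R'->H->plug->H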